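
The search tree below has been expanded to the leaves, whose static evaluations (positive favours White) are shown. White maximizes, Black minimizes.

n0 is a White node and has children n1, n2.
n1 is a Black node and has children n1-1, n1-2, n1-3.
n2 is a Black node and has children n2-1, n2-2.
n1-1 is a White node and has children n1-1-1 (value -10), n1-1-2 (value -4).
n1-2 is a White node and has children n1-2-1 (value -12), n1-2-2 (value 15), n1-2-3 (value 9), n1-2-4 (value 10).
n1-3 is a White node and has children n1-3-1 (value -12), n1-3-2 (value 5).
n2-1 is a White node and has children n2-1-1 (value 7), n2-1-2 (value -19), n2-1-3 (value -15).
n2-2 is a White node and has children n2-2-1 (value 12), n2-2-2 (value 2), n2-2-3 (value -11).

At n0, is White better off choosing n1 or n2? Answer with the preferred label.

n1-1 (White): max(-10, -4) = -4
n1-2 (White): max(-12, 15, 9, 10) = 15
n1-3 (White): max(-12, 5) = 5
n1 (Black): min(-4, 15, 5) = -4
n2-1 (White): max(7, -19, -15) = 7
n2-2 (White): max(12, 2, -11) = 12
n2 (Black): min(7, 12) = 7
White prefers the higher value; n1=-4, n2=7. n2 is better since 7 > -4.

n2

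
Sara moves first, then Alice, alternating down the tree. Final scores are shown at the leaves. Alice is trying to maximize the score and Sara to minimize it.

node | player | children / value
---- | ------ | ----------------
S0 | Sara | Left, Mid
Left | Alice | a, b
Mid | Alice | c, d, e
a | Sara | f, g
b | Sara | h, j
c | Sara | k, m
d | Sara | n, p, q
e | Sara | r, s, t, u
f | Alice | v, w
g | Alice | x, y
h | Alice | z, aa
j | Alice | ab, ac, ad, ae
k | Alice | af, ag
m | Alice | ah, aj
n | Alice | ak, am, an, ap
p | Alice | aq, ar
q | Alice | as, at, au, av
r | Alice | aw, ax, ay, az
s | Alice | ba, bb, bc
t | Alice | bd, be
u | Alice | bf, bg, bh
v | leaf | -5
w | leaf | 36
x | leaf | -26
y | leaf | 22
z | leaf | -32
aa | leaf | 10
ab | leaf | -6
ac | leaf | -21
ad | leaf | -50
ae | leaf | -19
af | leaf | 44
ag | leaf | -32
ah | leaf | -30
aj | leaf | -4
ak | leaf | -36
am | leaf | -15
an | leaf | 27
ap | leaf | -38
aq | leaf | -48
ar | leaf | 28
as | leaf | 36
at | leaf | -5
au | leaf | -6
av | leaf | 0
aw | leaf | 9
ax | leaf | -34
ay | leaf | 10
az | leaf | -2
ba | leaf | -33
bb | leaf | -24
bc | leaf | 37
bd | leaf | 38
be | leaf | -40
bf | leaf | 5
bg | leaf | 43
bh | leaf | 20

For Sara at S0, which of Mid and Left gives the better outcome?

Left

k (Alice): max(44, -32) = 44
m (Alice): max(-30, -4) = -4
c (Sara): min(44, -4) = -4
n (Alice): max(-36, -15, 27, -38) = 27
p (Alice): max(-48, 28) = 28
q (Alice): max(36, -5, -6, 0) = 36
d (Sara): min(27, 28, 36) = 27
r (Alice): max(9, -34, 10, -2) = 10
s (Alice): max(-33, -24, 37) = 37
t (Alice): max(38, -40) = 38
u (Alice): max(5, 43, 20) = 43
e (Sara): min(10, 37, 38, 43) = 10
Mid (Alice): max(-4, 27, 10) = 27
f (Alice): max(-5, 36) = 36
g (Alice): max(-26, 22) = 22
a (Sara): min(36, 22) = 22
h (Alice): max(-32, 10) = 10
j (Alice): max(-6, -21, -50, -19) = -6
b (Sara): min(10, -6) = -6
Left (Alice): max(22, -6) = 22
Sara prefers the lower value; Mid=27, Left=22. Left is better since 22 < 27.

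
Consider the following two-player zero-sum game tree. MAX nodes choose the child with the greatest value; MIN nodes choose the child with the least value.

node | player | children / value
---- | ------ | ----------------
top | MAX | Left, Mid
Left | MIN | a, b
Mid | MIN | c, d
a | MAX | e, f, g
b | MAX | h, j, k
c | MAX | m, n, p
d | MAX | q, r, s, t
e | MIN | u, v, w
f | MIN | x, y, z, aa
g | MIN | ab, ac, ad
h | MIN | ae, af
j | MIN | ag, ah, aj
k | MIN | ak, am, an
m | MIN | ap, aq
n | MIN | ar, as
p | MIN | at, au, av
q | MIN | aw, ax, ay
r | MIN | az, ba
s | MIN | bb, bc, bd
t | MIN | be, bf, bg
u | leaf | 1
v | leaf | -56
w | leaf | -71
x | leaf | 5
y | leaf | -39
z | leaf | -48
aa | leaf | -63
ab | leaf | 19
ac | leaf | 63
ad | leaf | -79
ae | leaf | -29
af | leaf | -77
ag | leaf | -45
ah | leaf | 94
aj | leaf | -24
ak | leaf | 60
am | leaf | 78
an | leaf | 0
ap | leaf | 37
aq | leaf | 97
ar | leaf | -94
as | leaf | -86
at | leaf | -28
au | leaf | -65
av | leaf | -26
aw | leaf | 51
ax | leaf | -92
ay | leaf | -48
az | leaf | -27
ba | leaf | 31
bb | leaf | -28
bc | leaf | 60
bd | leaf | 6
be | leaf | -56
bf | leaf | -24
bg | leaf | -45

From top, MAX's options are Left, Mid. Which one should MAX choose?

Mid

e (MIN): min(1, -56, -71) = -71
f (MIN): min(5, -39, -48, -63) = -63
g (MIN): min(19, 63, -79) = -79
a (MAX): max(-71, -63, -79) = -63
h (MIN): min(-29, -77) = -77
j (MIN): min(-45, 94, -24) = -45
k (MIN): min(60, 78, 0) = 0
b (MAX): max(-77, -45, 0) = 0
Left (MIN): min(-63, 0) = -63
m (MIN): min(37, 97) = 37
n (MIN): min(-94, -86) = -94
p (MIN): min(-28, -65, -26) = -65
c (MAX): max(37, -94, -65) = 37
q (MIN): min(51, -92, -48) = -92
r (MIN): min(-27, 31) = -27
s (MIN): min(-28, 60, 6) = -28
t (MIN): min(-56, -24, -45) = -56
d (MAX): max(-92, -27, -28, -56) = -27
Mid (MIN): min(37, -27) = -27
top (MAX): max(-63, -27) = -27
MAX at top wants the highest of {Left=-63, Mid=-27}, so chooses Mid.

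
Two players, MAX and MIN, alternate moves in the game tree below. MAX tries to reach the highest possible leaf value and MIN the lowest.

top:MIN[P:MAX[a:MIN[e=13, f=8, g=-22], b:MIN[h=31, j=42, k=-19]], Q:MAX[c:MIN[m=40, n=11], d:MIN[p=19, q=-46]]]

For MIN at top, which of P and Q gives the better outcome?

a (MIN): min(13, 8, -22) = -22
b (MIN): min(31, 42, -19) = -19
P (MAX): max(-22, -19) = -19
c (MIN): min(40, 11) = 11
d (MIN): min(19, -46) = -46
Q (MAX): max(11, -46) = 11
MIN prefers the lower value; P=-19, Q=11. P is better since -19 < 11.

P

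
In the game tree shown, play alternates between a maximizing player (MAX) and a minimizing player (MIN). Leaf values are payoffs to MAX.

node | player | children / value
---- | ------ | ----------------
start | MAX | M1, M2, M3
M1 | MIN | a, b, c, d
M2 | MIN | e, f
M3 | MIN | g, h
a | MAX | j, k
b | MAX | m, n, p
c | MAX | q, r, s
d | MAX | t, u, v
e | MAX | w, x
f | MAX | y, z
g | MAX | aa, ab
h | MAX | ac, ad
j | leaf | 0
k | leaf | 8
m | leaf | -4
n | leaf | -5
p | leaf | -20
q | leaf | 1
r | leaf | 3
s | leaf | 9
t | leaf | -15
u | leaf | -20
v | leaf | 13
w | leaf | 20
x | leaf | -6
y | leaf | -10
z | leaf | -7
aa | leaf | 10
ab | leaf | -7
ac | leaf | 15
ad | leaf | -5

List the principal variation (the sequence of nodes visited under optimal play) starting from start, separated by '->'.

a (MAX): max(0, 8) = 8
b (MAX): max(-4, -5, -20) = -4
c (MAX): max(1, 3, 9) = 9
d (MAX): max(-15, -20, 13) = 13
M1 (MIN): min(8, -4, 9, 13) = -4
e (MAX): max(20, -6) = 20
f (MAX): max(-10, -7) = -7
M2 (MIN): min(20, -7) = -7
g (MAX): max(10, -7) = 10
h (MAX): max(15, -5) = 15
M3 (MIN): min(10, 15) = 10
start (MAX): max(-4, -7, 10) = 10
At start, MAX picks M3 (highest: 10).
At M3, MIN picks g (lowest: 10).
At g, MAX picks aa (highest: 10).
Terminal value 10.

start -> M3 -> g -> aa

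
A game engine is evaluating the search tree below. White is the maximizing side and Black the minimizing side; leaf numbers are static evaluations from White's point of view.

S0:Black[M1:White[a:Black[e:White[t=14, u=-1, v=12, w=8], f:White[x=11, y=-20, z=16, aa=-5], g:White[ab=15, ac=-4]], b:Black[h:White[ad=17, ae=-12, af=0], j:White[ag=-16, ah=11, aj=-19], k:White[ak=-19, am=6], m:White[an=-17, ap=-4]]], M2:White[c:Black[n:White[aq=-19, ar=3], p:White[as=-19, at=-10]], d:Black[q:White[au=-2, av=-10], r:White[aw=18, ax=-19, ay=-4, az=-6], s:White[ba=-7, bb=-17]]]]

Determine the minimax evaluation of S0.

e (White): max(14, -1, 12, 8) = 14
f (White): max(11, -20, 16, -5) = 16
g (White): max(15, -4) = 15
a (Black): min(14, 16, 15) = 14
h (White): max(17, -12, 0) = 17
j (White): max(-16, 11, -19) = 11
k (White): max(-19, 6) = 6
m (White): max(-17, -4) = -4
b (Black): min(17, 11, 6, -4) = -4
M1 (White): max(14, -4) = 14
n (White): max(-19, 3) = 3
p (White): max(-19, -10) = -10
c (Black): min(3, -10) = -10
q (White): max(-2, -10) = -2
r (White): max(18, -19, -4, -6) = 18
s (White): max(-7, -17) = -7
d (Black): min(-2, 18, -7) = -7
M2 (White): max(-10, -7) = -7
S0 (Black): min(14, -7) = -7

-7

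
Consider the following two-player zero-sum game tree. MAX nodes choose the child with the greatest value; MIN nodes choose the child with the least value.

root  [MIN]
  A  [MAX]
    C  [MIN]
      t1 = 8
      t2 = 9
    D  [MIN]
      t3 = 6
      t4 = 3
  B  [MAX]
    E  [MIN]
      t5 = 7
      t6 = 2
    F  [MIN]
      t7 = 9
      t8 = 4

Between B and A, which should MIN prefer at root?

B

E (MIN): min(7, 2) = 2
F (MIN): min(9, 4) = 4
B (MAX): max(2, 4) = 4
C (MIN): min(8, 9) = 8
D (MIN): min(6, 3) = 3
A (MAX): max(8, 3) = 8
MIN prefers the lower value; B=4, A=8. B is better since 4 < 8.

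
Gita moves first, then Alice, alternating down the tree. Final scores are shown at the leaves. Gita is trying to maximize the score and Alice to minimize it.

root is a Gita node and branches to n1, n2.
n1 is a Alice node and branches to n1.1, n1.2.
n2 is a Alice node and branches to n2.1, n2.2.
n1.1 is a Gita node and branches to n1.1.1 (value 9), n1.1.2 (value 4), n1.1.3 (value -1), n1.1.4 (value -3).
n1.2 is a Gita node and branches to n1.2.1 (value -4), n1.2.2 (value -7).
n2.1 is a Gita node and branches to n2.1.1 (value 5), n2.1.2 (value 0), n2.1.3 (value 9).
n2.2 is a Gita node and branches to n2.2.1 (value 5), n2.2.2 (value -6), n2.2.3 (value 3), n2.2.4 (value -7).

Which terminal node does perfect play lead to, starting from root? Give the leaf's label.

n1.1 (Gita): max(9, 4, -1, -3) = 9
n1.2 (Gita): max(-4, -7) = -4
n1 (Alice): min(9, -4) = -4
n2.1 (Gita): max(5, 0, 9) = 9
n2.2 (Gita): max(5, -6, 3, -7) = 5
n2 (Alice): min(9, 5) = 5
root (Gita): max(-4, 5) = 5
At root, Gita picks n2 (highest: 5).
At n2, Alice picks n2.2 (lowest: 5).
At n2.2, Gita picks n2.2.1 (highest: 5).
Terminal value 5.

n2.2.1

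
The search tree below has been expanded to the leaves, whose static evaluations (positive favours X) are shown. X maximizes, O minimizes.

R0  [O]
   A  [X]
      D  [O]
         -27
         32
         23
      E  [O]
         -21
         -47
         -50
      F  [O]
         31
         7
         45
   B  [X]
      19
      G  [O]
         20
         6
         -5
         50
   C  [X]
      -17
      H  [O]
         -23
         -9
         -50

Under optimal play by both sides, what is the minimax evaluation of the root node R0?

D (O): min(-27, 32, 23) = -27
E (O): min(-21, -47, -50) = -50
F (O): min(31, 7, 45) = 7
A (X): max(-27, -50, 7) = 7
G (O): min(20, 6, -5, 50) = -5
B (X): max(19, -5) = 19
H (O): min(-23, -9, -50) = -50
C (X): max(-17, -50) = -17
R0 (O): min(7, 19, -17) = -17

-17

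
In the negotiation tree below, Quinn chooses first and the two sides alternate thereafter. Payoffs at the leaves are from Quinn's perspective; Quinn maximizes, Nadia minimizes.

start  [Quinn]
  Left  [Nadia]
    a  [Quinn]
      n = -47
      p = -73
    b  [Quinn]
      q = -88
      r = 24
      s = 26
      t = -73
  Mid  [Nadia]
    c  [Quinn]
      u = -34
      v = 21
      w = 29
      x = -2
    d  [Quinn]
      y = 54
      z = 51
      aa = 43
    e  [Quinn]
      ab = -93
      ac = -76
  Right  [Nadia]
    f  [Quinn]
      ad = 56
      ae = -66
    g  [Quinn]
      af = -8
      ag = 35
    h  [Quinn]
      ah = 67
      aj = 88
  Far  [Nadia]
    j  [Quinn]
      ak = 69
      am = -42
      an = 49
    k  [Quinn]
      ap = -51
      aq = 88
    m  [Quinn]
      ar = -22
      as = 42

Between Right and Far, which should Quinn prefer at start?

Far

f (Quinn): max(56, -66) = 56
g (Quinn): max(-8, 35) = 35
h (Quinn): max(67, 88) = 88
Right (Nadia): min(56, 35, 88) = 35
j (Quinn): max(69, -42, 49) = 69
k (Quinn): max(-51, 88) = 88
m (Quinn): max(-22, 42) = 42
Far (Nadia): min(69, 88, 42) = 42
Quinn prefers the higher value; Right=35, Far=42. Far is better since 42 > 35.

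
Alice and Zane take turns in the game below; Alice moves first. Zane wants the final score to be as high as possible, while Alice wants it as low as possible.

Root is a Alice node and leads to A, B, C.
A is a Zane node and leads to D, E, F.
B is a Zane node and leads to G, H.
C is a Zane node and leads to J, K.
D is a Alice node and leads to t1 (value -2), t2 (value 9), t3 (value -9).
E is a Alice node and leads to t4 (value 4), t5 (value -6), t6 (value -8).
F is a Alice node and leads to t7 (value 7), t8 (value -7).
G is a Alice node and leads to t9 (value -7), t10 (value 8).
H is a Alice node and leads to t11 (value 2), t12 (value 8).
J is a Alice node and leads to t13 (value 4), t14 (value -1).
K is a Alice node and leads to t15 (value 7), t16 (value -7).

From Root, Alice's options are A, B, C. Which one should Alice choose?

D (Alice): min(-2, 9, -9) = -9
E (Alice): min(4, -6, -8) = -8
F (Alice): min(7, -7) = -7
A (Zane): max(-9, -8, -7) = -7
G (Alice): min(-7, 8) = -7
H (Alice): min(2, 8) = 2
B (Zane): max(-7, 2) = 2
J (Alice): min(4, -1) = -1
K (Alice): min(7, -7) = -7
C (Zane): max(-1, -7) = -1
Root (Alice): min(-7, 2, -1) = -7
Alice at Root wants the lowest of {A=-7, B=2, C=-1}, so chooses A.

A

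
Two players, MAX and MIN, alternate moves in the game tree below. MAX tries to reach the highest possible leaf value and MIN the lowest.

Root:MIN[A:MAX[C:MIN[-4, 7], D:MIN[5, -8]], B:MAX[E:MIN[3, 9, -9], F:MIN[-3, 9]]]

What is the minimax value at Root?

-4

C (MIN): min(-4, 7) = -4
D (MIN): min(5, -8) = -8
A (MAX): max(-4, -8) = -4
E (MIN): min(3, 9, -9) = -9
F (MIN): min(-3, 9) = -3
B (MAX): max(-9, -3) = -3
Root (MIN): min(-4, -3) = -4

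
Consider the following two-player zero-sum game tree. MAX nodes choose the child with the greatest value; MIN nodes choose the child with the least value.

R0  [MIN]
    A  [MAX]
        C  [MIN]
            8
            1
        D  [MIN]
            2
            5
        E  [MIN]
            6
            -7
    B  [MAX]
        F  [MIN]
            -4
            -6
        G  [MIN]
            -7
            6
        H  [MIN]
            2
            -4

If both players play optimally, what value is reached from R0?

-4

C (MIN): min(8, 1) = 1
D (MIN): min(2, 5) = 2
E (MIN): min(6, -7) = -7
A (MAX): max(1, 2, -7) = 2
F (MIN): min(-4, -6) = -6
G (MIN): min(-7, 6) = -7
H (MIN): min(2, -4) = -4
B (MAX): max(-6, -7, -4) = -4
R0 (MIN): min(2, -4) = -4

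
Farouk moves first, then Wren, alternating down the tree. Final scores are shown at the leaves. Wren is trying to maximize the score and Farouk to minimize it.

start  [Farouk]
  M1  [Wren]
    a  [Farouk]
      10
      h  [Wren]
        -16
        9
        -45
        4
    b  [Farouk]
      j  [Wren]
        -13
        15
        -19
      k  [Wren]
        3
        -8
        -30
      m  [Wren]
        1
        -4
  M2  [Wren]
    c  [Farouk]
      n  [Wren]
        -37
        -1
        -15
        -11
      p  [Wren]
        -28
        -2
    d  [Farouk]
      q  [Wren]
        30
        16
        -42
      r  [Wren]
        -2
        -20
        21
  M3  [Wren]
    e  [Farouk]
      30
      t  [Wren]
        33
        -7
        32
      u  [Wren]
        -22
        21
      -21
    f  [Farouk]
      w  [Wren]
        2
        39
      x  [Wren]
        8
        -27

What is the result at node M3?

8

t (Wren): max(33, -7, 32) = 33
u (Wren): max(-22, 21) = 21
e (Farouk): min(30, 33, 21, -21) = -21
w (Wren): max(2, 39) = 39
x (Wren): max(8, -27) = 8
f (Farouk): min(39, 8) = 8
M3 (Wren): max(-21, 8) = 8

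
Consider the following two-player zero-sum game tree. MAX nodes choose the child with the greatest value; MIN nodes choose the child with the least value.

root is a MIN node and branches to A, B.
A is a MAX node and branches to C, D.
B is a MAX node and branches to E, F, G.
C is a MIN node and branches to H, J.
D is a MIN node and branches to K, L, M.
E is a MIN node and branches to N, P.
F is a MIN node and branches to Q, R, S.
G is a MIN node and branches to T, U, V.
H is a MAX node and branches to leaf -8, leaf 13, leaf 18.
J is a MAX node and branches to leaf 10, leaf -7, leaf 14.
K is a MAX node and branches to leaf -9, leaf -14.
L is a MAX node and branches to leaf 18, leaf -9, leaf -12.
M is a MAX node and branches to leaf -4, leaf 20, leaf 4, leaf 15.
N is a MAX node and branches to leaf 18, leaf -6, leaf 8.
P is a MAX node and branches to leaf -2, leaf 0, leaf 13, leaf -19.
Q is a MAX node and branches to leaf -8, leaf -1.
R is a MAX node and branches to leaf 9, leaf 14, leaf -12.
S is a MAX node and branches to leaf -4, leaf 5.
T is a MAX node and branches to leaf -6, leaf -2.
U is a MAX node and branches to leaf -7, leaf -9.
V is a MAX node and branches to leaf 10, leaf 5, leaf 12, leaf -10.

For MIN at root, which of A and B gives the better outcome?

B

H (MAX): max(-8, 13, 18) = 18
J (MAX): max(10, -7, 14) = 14
C (MIN): min(18, 14) = 14
K (MAX): max(-9, -14) = -9
L (MAX): max(18, -9, -12) = 18
M (MAX): max(-4, 20, 4, 15) = 20
D (MIN): min(-9, 18, 20) = -9
A (MAX): max(14, -9) = 14
N (MAX): max(18, -6, 8) = 18
P (MAX): max(-2, 0, 13, -19) = 13
E (MIN): min(18, 13) = 13
Q (MAX): max(-8, -1) = -1
R (MAX): max(9, 14, -12) = 14
S (MAX): max(-4, 5) = 5
F (MIN): min(-1, 14, 5) = -1
T (MAX): max(-6, -2) = -2
U (MAX): max(-7, -9) = -7
V (MAX): max(10, 5, 12, -10) = 12
G (MIN): min(-2, -7, 12) = -7
B (MAX): max(13, -1, -7) = 13
MIN prefers the lower value; A=14, B=13. B is better since 13 < 14.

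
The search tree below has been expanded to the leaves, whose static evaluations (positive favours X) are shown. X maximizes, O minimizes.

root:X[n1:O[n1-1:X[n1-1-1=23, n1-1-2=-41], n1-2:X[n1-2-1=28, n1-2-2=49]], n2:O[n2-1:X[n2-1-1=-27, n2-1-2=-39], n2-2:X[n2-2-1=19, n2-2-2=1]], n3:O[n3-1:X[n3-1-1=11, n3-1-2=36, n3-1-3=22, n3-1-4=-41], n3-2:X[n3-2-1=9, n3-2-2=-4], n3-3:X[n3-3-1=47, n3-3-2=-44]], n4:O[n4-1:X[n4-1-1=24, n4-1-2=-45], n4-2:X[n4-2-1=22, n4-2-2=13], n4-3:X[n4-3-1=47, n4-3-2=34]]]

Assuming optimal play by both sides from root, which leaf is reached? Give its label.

n1-1-1

n1-1 (X): max(23, -41) = 23
n1-2 (X): max(28, 49) = 49
n1 (O): min(23, 49) = 23
n2-1 (X): max(-27, -39) = -27
n2-2 (X): max(19, 1) = 19
n2 (O): min(-27, 19) = -27
n3-1 (X): max(11, 36, 22, -41) = 36
n3-2 (X): max(9, -4) = 9
n3-3 (X): max(47, -44) = 47
n3 (O): min(36, 9, 47) = 9
n4-1 (X): max(24, -45) = 24
n4-2 (X): max(22, 13) = 22
n4-3 (X): max(47, 34) = 47
n4 (O): min(24, 22, 47) = 22
root (X): max(23, -27, 9, 22) = 23
At root, X picks n1 (highest: 23).
At n1, O picks n1-1 (lowest: 23).
At n1-1, X picks n1-1-1 (highest: 23).
Terminal value 23.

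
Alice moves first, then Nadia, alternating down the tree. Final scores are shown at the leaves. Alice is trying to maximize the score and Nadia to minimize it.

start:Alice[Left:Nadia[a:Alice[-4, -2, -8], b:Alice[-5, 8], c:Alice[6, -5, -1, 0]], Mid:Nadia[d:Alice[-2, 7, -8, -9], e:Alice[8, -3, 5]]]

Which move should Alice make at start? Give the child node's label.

a (Alice): max(-4, -2, -8) = -2
b (Alice): max(-5, 8) = 8
c (Alice): max(6, -5, -1, 0) = 6
Left (Nadia): min(-2, 8, 6) = -2
d (Alice): max(-2, 7, -8, -9) = 7
e (Alice): max(8, -3, 5) = 8
Mid (Nadia): min(7, 8) = 7
start (Alice): max(-2, 7) = 7
Alice at start wants the highest of {Left=-2, Mid=7}, so chooses Mid.

Mid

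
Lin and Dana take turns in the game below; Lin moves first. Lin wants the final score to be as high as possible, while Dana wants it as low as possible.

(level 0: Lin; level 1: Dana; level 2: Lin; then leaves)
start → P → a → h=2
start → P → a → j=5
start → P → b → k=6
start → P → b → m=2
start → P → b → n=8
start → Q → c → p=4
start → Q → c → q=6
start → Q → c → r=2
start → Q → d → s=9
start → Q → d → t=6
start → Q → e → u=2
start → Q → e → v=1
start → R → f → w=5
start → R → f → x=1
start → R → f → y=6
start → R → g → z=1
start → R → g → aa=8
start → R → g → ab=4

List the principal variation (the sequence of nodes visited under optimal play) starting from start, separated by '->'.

start -> R -> f -> y

a (Lin): max(2, 5) = 5
b (Lin): max(6, 2, 8) = 8
P (Dana): min(5, 8) = 5
c (Lin): max(4, 6, 2) = 6
d (Lin): max(9, 6) = 9
e (Lin): max(2, 1) = 2
Q (Dana): min(6, 9, 2) = 2
f (Lin): max(5, 1, 6) = 6
g (Lin): max(1, 8, 4) = 8
R (Dana): min(6, 8) = 6
start (Lin): max(5, 2, 6) = 6
At start, Lin picks R (highest: 6).
At R, Dana picks f (lowest: 6).
At f, Lin picks y (highest: 6).
Terminal value 6.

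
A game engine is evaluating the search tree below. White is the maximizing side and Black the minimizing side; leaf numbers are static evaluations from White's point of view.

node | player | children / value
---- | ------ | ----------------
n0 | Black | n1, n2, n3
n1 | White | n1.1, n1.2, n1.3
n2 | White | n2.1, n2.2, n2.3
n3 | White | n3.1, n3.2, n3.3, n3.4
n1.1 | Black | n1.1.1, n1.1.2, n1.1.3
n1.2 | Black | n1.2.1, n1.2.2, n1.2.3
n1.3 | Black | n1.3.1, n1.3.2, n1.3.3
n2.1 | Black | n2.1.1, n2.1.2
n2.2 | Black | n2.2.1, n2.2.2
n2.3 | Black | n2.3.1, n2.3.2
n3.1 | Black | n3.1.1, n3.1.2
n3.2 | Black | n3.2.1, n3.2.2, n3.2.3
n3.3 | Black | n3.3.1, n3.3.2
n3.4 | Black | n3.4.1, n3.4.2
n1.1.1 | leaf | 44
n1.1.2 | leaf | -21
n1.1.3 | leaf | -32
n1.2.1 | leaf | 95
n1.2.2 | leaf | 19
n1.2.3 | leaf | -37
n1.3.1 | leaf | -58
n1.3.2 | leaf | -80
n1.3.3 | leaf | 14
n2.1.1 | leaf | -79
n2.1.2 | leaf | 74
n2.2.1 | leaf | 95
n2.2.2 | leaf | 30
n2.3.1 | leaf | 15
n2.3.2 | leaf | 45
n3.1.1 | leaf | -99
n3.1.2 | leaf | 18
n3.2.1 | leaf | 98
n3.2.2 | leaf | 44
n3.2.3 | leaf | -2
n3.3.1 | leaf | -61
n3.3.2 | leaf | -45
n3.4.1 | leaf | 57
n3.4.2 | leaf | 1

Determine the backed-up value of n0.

-32

n1.1 (Black): min(44, -21, -32) = -32
n1.2 (Black): min(95, 19, -37) = -37
n1.3 (Black): min(-58, -80, 14) = -80
n1 (White): max(-32, -37, -80) = -32
n2.1 (Black): min(-79, 74) = -79
n2.2 (Black): min(95, 30) = 30
n2.3 (Black): min(15, 45) = 15
n2 (White): max(-79, 30, 15) = 30
n3.1 (Black): min(-99, 18) = -99
n3.2 (Black): min(98, 44, -2) = -2
n3.3 (Black): min(-61, -45) = -61
n3.4 (Black): min(57, 1) = 1
n3 (White): max(-99, -2, -61, 1) = 1
n0 (Black): min(-32, 30, 1) = -32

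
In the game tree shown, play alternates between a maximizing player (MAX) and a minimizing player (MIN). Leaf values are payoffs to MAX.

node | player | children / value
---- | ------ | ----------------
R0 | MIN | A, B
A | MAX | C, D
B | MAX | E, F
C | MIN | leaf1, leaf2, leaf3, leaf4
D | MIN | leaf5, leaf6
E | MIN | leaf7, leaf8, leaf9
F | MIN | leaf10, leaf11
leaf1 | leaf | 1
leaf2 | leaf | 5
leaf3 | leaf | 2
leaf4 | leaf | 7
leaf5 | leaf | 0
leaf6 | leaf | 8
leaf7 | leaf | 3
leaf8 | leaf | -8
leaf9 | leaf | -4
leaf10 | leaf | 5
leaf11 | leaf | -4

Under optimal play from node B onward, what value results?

-4

E (MIN): min(3, -8, -4) = -8
F (MIN): min(5, -4) = -4
B (MAX): max(-8, -4) = -4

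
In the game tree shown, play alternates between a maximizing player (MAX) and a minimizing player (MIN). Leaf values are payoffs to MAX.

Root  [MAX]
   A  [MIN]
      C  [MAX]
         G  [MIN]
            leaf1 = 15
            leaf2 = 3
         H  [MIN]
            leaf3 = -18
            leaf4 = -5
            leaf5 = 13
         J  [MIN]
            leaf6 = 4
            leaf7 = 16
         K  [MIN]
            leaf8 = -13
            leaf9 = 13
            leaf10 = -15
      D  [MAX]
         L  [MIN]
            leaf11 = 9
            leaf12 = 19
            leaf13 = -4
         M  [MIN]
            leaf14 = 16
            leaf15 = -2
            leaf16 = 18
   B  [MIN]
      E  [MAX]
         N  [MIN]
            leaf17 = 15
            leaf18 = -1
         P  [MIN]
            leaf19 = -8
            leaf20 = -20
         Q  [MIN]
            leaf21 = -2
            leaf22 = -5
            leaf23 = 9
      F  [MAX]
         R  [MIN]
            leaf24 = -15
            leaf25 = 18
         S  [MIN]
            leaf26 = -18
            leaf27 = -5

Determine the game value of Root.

-2

G (MIN): min(15, 3) = 3
H (MIN): min(-18, -5, 13) = -18
J (MIN): min(4, 16) = 4
K (MIN): min(-13, 13, -15) = -15
C (MAX): max(3, -18, 4, -15) = 4
L (MIN): min(9, 19, -4) = -4
M (MIN): min(16, -2, 18) = -2
D (MAX): max(-4, -2) = -2
A (MIN): min(4, -2) = -2
N (MIN): min(15, -1) = -1
P (MIN): min(-8, -20) = -20
Q (MIN): min(-2, -5, 9) = -5
E (MAX): max(-1, -20, -5) = -1
R (MIN): min(-15, 18) = -15
S (MIN): min(-18, -5) = -18
F (MAX): max(-15, -18) = -15
B (MIN): min(-1, -15) = -15
Root (MAX): max(-2, -15) = -2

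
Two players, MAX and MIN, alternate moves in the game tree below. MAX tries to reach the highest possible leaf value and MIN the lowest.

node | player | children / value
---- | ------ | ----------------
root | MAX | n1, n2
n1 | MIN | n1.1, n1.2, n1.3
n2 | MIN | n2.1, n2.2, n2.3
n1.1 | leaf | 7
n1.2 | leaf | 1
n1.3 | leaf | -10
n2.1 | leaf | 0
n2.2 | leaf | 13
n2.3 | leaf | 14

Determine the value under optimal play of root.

0

n1 (MIN): min(7, 1, -10) = -10
n2 (MIN): min(0, 13, 14) = 0
root (MAX): max(-10, 0) = 0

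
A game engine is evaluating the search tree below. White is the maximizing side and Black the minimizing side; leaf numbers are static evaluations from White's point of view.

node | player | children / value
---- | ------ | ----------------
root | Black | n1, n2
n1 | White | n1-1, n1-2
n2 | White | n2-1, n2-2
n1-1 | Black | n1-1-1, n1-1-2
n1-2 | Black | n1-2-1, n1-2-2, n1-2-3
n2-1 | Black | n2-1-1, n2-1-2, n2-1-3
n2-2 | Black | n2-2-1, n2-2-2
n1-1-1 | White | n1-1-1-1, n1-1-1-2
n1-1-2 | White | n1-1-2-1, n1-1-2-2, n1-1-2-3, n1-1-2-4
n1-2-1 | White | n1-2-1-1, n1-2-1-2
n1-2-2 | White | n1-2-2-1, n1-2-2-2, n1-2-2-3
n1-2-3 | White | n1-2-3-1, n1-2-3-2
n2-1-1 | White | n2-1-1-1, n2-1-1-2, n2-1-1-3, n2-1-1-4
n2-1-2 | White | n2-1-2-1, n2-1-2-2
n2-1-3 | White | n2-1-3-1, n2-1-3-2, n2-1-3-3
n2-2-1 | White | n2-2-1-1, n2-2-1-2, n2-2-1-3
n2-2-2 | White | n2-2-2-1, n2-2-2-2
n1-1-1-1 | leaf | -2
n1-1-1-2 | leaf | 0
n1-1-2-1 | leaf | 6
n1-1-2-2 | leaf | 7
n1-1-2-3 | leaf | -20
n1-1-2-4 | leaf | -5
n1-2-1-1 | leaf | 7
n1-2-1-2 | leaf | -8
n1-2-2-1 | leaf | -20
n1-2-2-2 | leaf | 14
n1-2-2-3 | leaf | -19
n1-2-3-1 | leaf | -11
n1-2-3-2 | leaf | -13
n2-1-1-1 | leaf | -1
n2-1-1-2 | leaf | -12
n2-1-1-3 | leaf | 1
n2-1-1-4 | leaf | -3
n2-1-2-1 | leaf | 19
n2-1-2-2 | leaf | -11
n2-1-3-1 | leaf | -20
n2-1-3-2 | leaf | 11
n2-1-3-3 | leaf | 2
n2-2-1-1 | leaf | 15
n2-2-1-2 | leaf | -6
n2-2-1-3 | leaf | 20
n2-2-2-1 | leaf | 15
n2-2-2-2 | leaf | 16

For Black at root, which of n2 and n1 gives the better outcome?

n2-1-1 (White): max(-1, -12, 1, -3) = 1
n2-1-2 (White): max(19, -11) = 19
n2-1-3 (White): max(-20, 11, 2) = 11
n2-1 (Black): min(1, 19, 11) = 1
n2-2-1 (White): max(15, -6, 20) = 20
n2-2-2 (White): max(15, 16) = 16
n2-2 (Black): min(20, 16) = 16
n2 (White): max(1, 16) = 16
n1-1-1 (White): max(-2, 0) = 0
n1-1-2 (White): max(6, 7, -20, -5) = 7
n1-1 (Black): min(0, 7) = 0
n1-2-1 (White): max(7, -8) = 7
n1-2-2 (White): max(-20, 14, -19) = 14
n1-2-3 (White): max(-11, -13) = -11
n1-2 (Black): min(7, 14, -11) = -11
n1 (White): max(0, -11) = 0
Black prefers the lower value; n2=16, n1=0. n1 is better since 0 < 16.

n1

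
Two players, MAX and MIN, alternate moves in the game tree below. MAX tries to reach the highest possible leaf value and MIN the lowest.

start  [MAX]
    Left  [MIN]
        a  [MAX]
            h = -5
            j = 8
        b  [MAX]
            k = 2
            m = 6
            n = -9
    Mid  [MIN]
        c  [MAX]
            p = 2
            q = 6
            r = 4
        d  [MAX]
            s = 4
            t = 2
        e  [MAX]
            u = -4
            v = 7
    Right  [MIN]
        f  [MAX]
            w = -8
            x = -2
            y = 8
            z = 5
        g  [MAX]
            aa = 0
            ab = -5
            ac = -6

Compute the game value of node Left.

a (MAX): max(-5, 8) = 8
b (MAX): max(2, 6, -9) = 6
Left (MIN): min(8, 6) = 6

6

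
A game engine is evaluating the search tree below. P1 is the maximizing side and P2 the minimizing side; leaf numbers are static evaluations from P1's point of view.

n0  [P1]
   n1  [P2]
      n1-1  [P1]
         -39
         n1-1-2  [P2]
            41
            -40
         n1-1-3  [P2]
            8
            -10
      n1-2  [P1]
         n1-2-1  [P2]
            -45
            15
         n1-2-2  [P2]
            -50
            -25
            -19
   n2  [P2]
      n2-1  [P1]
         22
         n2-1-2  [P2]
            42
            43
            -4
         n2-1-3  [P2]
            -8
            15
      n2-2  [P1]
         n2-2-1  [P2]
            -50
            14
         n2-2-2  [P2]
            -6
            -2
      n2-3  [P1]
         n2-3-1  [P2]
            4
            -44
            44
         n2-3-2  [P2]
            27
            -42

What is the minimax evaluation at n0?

n1-1-2 (P2): min(41, -40) = -40
n1-1-3 (P2): min(8, -10) = -10
n1-1 (P1): max(-39, -40, -10) = -10
n1-2-1 (P2): min(-45, 15) = -45
n1-2-2 (P2): min(-50, -25, -19) = -50
n1-2 (P1): max(-45, -50) = -45
n1 (P2): min(-10, -45) = -45
n2-1-2 (P2): min(42, 43, -4) = -4
n2-1-3 (P2): min(-8, 15) = -8
n2-1 (P1): max(22, -4, -8) = 22
n2-2-1 (P2): min(-50, 14) = -50
n2-2-2 (P2): min(-6, -2) = -6
n2-2 (P1): max(-50, -6) = -6
n2-3-1 (P2): min(4, -44, 44) = -44
n2-3-2 (P2): min(27, -42) = -42
n2-3 (P1): max(-44, -42) = -42
n2 (P2): min(22, -6, -42) = -42
n0 (P1): max(-45, -42) = -42

-42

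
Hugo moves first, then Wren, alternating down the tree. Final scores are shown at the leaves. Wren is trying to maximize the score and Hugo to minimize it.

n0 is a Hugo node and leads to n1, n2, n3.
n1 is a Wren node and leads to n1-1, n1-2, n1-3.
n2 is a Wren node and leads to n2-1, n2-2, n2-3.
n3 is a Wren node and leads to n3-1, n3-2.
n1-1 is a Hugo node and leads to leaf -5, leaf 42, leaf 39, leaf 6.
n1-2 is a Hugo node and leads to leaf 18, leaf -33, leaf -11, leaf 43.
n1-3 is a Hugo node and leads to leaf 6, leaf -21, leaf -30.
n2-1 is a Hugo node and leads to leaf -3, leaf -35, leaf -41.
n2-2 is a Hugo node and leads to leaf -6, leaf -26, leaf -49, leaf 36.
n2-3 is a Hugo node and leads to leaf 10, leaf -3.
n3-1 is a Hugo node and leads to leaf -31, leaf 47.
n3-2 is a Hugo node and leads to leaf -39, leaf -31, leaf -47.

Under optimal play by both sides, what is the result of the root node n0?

n1-1 (Hugo): min(-5, 42, 39, 6) = -5
n1-2 (Hugo): min(18, -33, -11, 43) = -33
n1-3 (Hugo): min(6, -21, -30) = -30
n1 (Wren): max(-5, -33, -30) = -5
n2-1 (Hugo): min(-3, -35, -41) = -41
n2-2 (Hugo): min(-6, -26, -49, 36) = -49
n2-3 (Hugo): min(10, -3) = -3
n2 (Wren): max(-41, -49, -3) = -3
n3-1 (Hugo): min(-31, 47) = -31
n3-2 (Hugo): min(-39, -31, -47) = -47
n3 (Wren): max(-31, -47) = -31
n0 (Hugo): min(-5, -3, -31) = -31

-31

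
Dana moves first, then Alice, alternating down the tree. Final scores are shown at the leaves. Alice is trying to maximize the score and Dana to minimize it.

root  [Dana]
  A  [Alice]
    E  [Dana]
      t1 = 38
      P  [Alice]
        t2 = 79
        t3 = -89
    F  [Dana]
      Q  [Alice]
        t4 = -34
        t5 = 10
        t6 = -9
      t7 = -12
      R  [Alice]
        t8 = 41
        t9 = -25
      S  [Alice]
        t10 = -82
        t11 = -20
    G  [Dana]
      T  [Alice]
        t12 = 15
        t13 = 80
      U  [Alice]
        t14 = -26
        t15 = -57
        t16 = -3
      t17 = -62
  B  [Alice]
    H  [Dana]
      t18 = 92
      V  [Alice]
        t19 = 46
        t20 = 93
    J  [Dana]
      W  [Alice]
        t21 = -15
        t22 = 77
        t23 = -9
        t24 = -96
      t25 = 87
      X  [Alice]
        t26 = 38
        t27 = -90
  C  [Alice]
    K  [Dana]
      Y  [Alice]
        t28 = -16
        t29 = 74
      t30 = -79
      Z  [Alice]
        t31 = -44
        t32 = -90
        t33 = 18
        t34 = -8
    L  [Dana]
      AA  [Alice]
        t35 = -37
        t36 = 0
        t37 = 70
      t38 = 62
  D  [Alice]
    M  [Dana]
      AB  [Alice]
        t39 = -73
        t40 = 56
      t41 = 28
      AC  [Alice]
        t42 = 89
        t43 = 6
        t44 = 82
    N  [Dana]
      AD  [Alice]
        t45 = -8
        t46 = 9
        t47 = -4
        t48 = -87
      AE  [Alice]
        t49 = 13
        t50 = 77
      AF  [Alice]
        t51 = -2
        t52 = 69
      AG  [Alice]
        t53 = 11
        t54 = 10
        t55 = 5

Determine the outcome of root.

28

P (Alice): max(79, -89) = 79
E (Dana): min(38, 79) = 38
Q (Alice): max(-34, 10, -9) = 10
R (Alice): max(41, -25) = 41
S (Alice): max(-82, -20) = -20
F (Dana): min(10, -12, 41, -20) = -20
T (Alice): max(15, 80) = 80
U (Alice): max(-26, -57, -3) = -3
G (Dana): min(80, -3, -62) = -62
A (Alice): max(38, -20, -62) = 38
V (Alice): max(46, 93) = 93
H (Dana): min(92, 93) = 92
W (Alice): max(-15, 77, -9, -96) = 77
X (Alice): max(38, -90) = 38
J (Dana): min(77, 87, 38) = 38
B (Alice): max(92, 38) = 92
Y (Alice): max(-16, 74) = 74
Z (Alice): max(-44, -90, 18, -8) = 18
K (Dana): min(74, -79, 18) = -79
AA (Alice): max(-37, 0, 70) = 70
L (Dana): min(70, 62) = 62
C (Alice): max(-79, 62) = 62
AB (Alice): max(-73, 56) = 56
AC (Alice): max(89, 6, 82) = 89
M (Dana): min(56, 28, 89) = 28
AD (Alice): max(-8, 9, -4, -87) = 9
AE (Alice): max(13, 77) = 77
AF (Alice): max(-2, 69) = 69
AG (Alice): max(11, 10, 5) = 11
N (Dana): min(9, 77, 69, 11) = 9
D (Alice): max(28, 9) = 28
root (Dana): min(38, 92, 62, 28) = 28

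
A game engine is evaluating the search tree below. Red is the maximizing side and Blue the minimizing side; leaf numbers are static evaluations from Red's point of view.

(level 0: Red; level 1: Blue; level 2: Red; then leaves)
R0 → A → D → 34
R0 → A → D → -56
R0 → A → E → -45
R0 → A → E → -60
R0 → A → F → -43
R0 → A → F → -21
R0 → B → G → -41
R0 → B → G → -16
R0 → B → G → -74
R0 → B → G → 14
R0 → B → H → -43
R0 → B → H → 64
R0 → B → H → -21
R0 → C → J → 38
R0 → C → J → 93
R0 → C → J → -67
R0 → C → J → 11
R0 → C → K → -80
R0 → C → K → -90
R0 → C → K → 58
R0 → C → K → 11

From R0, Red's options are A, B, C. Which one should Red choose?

D (Red): max(34, -56) = 34
E (Red): max(-45, -60) = -45
F (Red): max(-43, -21) = -21
A (Blue): min(34, -45, -21) = -45
G (Red): max(-41, -16, -74, 14) = 14
H (Red): max(-43, 64, -21) = 64
B (Blue): min(14, 64) = 14
J (Red): max(38, 93, -67, 11) = 93
K (Red): max(-80, -90, 58, 11) = 58
C (Blue): min(93, 58) = 58
R0 (Red): max(-45, 14, 58) = 58
Red at R0 wants the highest of {A=-45, B=14, C=58}, so chooses C.

C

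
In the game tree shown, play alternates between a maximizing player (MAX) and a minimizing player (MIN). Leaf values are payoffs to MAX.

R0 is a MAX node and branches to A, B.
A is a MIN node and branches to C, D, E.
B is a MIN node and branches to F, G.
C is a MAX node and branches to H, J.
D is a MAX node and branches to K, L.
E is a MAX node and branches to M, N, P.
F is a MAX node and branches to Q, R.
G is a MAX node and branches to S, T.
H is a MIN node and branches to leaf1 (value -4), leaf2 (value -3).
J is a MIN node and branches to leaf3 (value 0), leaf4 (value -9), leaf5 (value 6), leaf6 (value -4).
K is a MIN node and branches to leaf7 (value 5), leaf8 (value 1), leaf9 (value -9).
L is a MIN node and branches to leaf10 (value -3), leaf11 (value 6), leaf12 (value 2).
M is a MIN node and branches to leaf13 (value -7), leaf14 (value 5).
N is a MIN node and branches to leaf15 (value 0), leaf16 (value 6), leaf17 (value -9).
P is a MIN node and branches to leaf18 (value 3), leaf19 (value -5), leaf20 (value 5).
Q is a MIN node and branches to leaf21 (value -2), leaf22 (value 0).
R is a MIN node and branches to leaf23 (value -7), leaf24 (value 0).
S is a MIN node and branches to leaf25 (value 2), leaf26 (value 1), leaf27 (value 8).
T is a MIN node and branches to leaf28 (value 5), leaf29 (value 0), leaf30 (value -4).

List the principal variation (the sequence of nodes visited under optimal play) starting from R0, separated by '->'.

H (MIN): min(-4, -3) = -4
J (MIN): min(0, -9, 6, -4) = -9
C (MAX): max(-4, -9) = -4
K (MIN): min(5, 1, -9) = -9
L (MIN): min(-3, 6, 2) = -3
D (MAX): max(-9, -3) = -3
M (MIN): min(-7, 5) = -7
N (MIN): min(0, 6, -9) = -9
P (MIN): min(3, -5, 5) = -5
E (MAX): max(-7, -9, -5) = -5
A (MIN): min(-4, -3, -5) = -5
Q (MIN): min(-2, 0) = -2
R (MIN): min(-7, 0) = -7
F (MAX): max(-2, -7) = -2
S (MIN): min(2, 1, 8) = 1
T (MIN): min(5, 0, -4) = -4
G (MAX): max(1, -4) = 1
B (MIN): min(-2, 1) = -2
R0 (MAX): max(-5, -2) = -2
At R0, MAX picks B (highest: -2).
At B, MIN picks F (lowest: -2).
At F, MAX picks Q (highest: -2).
At Q, MIN picks leaf21 (lowest: -2).
Terminal value -2.

R0 -> B -> F -> Q -> leaf21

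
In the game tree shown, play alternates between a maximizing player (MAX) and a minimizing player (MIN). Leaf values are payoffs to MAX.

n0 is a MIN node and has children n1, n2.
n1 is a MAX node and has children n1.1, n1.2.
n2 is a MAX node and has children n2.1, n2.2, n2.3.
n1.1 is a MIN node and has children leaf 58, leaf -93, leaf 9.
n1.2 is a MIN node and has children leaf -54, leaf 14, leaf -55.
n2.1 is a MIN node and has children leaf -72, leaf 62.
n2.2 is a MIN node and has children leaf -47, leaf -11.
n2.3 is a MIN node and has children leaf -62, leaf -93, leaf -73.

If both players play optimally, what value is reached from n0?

-55

n1.1 (MIN): min(58, -93, 9) = -93
n1.2 (MIN): min(-54, 14, -55) = -55
n1 (MAX): max(-93, -55) = -55
n2.1 (MIN): min(-72, 62) = -72
n2.2 (MIN): min(-47, -11) = -47
n2.3 (MIN): min(-62, -93, -73) = -93
n2 (MAX): max(-72, -47, -93) = -47
n0 (MIN): min(-55, -47) = -55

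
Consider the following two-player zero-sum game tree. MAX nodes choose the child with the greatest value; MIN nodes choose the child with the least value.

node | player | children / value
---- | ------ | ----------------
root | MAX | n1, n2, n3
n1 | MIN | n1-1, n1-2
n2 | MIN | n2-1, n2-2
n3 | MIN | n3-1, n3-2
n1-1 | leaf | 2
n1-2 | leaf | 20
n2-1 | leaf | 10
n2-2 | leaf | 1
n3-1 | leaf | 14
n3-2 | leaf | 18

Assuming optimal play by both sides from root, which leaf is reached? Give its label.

n3-1

n1 (MIN): min(2, 20) = 2
n2 (MIN): min(10, 1) = 1
n3 (MIN): min(14, 18) = 14
root (MAX): max(2, 1, 14) = 14
At root, MAX picks n3 (highest: 14).
At n3, MIN picks n3-1 (lowest: 14).
Terminal value 14.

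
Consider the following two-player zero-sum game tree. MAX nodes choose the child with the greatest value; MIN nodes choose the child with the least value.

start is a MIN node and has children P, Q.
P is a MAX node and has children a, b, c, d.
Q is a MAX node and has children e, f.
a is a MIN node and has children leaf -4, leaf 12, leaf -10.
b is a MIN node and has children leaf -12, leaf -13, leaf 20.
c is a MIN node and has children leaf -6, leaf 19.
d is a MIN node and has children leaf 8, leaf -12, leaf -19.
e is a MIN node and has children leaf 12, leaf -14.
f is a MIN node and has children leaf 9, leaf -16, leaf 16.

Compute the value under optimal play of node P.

-6

a (MIN): min(-4, 12, -10) = -10
b (MIN): min(-12, -13, 20) = -13
c (MIN): min(-6, 19) = -6
d (MIN): min(8, -12, -19) = -19
P (MAX): max(-10, -13, -6, -19) = -6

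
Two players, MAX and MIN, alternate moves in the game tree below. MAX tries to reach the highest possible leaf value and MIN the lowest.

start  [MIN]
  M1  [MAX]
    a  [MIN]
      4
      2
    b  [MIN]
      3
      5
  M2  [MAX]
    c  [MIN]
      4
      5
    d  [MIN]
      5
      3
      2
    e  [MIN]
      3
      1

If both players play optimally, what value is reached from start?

3

a (MIN): min(4, 2) = 2
b (MIN): min(3, 5) = 3
M1 (MAX): max(2, 3) = 3
c (MIN): min(4, 5) = 4
d (MIN): min(5, 3, 2) = 2
e (MIN): min(3, 1) = 1
M2 (MAX): max(4, 2, 1) = 4
start (MIN): min(3, 4) = 3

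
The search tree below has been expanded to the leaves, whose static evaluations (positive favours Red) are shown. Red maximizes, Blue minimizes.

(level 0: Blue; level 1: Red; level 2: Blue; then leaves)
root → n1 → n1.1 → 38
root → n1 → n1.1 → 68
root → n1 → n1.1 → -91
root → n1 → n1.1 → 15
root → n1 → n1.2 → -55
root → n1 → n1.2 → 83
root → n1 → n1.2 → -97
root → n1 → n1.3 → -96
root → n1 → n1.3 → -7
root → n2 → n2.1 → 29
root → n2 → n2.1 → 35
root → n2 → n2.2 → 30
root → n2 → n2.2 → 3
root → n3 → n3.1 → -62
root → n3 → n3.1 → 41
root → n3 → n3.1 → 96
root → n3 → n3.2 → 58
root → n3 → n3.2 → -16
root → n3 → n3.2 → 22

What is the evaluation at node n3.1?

n3.1 (Blue): min(-62, 41, 96) = -62

-62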